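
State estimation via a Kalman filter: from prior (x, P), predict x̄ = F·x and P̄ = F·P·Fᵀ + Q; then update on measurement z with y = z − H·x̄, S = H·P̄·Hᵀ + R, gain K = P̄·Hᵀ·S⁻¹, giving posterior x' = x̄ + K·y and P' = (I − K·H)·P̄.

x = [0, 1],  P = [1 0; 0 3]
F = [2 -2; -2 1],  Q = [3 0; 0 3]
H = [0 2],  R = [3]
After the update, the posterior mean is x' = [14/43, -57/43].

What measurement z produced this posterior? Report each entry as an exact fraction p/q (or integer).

x̄ = F·x = [-2, 1]
P̄ = F·P·Fᵀ + Q = [19 -10; -10 10]
S = H·P̄·Hᵀ + R = [43]
K = P̄·Hᵀ·S⁻¹ = [-20/43; 20/43]
x' − x̄ = [100/43, -100/43] = K·y
y = (KᵀK)⁻¹·Kᵀ·(x' − x̄) = [-5]
z = y + H·x̄ = [-5] + [2] = [-3]

z = [-3]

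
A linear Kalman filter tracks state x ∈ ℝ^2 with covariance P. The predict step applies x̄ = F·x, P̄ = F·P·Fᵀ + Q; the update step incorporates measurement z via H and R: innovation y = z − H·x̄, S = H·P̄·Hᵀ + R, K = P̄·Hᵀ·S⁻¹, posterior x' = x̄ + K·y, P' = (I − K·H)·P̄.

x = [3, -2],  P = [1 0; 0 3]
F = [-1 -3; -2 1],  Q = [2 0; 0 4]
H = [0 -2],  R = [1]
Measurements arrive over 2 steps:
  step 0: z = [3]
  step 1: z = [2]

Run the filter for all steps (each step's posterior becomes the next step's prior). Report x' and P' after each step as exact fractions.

step 0: x' = [-47/45, -74/45], P' = [1154/45 -7/45; -7/45 11/45]
step 1: x' = [102937/19385, -3864/3877], P' = [114433/19385 448/3877; 448/3877 967/3877]

step 0: x̄ = F·x = [3, -8]
step 0: P̄ = F·P·Fᵀ + Q = [30 -7; -7 11]
step 0: y = z − H·x̄ = [-13]
step 0: S = H·P̄·Hᵀ + R = [45]
step 0: K = P̄·Hᵀ·S⁻¹ = [14/45; -22/45]
step 0: x' = x̄ + K·y = [-47/45, -74/45]
step 0: P' = (I − K·H)·P̄ = [1154/45 -7/45; -7/45 11/45]
step 1: x̄ = F·x = [269/45, 4/9]
step 1: P̄ = F·P·Fᵀ + Q = [1301/45 448/9; 448/9 967/9]
step 1: y = z − H·x̄ = [26/9]
step 1: S = H·P̄·Hᵀ + R = [3877/9]
step 1: K = P̄·Hᵀ·S⁻¹ = [-896/3877; -1934/3877]
step 1: x' = x̄ + K·y = [102937/19385, -3864/3877]
step 1: P' = (I − K·H)·P̄ = [114433/19385 448/3877; 448/3877 967/3877]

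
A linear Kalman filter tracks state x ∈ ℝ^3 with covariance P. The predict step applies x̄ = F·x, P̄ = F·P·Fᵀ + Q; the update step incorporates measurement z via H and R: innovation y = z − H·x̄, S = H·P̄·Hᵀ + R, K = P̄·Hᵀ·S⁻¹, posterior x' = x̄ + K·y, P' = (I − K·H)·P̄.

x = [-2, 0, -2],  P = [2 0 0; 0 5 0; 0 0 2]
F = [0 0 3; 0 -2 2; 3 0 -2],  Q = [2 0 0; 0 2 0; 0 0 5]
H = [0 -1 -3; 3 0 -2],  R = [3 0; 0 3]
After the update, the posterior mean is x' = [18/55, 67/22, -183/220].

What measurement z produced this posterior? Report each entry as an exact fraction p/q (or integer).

x̄ = F·x = [-6, -4, -2]
P̄ = F·P·Fᵀ + Q = [20 12 -12; 12 30 -8; -12 -8 31]
S = H·P̄·Hᵀ + R = [264 242; 242 451]
K = P̄·Hᵀ·S⁻¹ = [-216/1375 372/1375; -139/550 69/275; -1329/5500 -241/2750]
x' − x̄ = [348/55, 155/22, 257/220] = K·y
y = (KᵀK)⁻¹·Kᵀ·(x' − x̄) = [-11, 17]
z = y + H·x̄ = [-11, 17] + [10, -14] = [-1, 3]

z = [-1, 3]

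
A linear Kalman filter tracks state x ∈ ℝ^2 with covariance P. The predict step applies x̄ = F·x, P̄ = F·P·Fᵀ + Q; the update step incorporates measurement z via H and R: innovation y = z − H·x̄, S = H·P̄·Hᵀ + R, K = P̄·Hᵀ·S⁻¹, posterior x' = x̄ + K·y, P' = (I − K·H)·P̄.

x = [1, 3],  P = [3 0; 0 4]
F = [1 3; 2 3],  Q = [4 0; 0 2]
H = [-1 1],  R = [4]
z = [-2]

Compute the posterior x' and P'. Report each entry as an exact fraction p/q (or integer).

x̄ = F·x = [10, 11]
P̄ = F·P·Fᵀ + Q = [43 42; 42 50]
y = z − H·x̄ = [-3]
S = H·P̄·Hᵀ + R = [13]
K = P̄·Hᵀ·S⁻¹ = [-1/13; 8/13]
x' = x̄ + K·y = [133/13, 119/13]
P' = (I − K·H)·P̄ = [558/13 554/13; 554/13 586/13]

x' = [133/13, 119/13]
P' = [558/13 554/13; 554/13 586/13]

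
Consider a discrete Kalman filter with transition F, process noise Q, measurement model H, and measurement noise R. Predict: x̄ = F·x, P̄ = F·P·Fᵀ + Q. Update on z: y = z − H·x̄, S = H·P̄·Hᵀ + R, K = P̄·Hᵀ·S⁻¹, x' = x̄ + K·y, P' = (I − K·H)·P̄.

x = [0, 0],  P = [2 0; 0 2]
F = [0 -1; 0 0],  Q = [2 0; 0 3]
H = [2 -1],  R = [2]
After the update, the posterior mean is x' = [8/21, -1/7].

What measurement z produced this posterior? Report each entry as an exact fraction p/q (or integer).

z = [1]

x̄ = F·x = [0, 0]
P̄ = F·P·Fᵀ + Q = [4 0; 0 3]
S = H·P̄·Hᵀ + R = [21]
K = P̄·Hᵀ·S⁻¹ = [8/21; -1/7]
x' − x̄ = [8/21, -1/7] = K·y
y = (KᵀK)⁻¹·Kᵀ·(x' − x̄) = [1]
z = y + H·x̄ = [1] + [0] = [1]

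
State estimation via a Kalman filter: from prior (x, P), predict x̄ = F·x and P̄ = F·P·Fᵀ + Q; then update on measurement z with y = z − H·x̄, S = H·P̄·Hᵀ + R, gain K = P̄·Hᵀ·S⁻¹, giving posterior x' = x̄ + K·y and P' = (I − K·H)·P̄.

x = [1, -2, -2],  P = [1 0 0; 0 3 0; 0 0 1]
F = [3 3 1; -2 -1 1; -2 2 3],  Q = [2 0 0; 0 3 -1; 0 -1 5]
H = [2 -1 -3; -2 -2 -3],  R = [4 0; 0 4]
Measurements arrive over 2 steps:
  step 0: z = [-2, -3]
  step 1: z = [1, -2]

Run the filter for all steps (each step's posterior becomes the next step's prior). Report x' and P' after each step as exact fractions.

step 0: x' = [48409/144918, -3665/8051, 23464/24153], P' = [129079/144918 -11156/8051 16375/24153; -11156/8051 37864/8051 -18420/8051; 16375/24153 -18420/8051 10730/8051]
step 1: x' = [1354311313/2219365384, 148820057/277420673, -85230299/1109682692], P' = [2053923263/2219365384 -421579102/277420673 834525227/1109682692; -421579102/277420673 1410554192/277420673 -695490688/277420673; 834525227/1109682692 -695490688/277420673 807023951/554841346]

step 0: x̄ = F·x = [-5, -2, -12]
step 0: P̄ = F·P·Fᵀ + Q = [39 -14 15; -14 11 0; 15 0 30]
step 0: y = z − H·x̄ = [-30, -53]
step 0: S = H·P̄·Hᵀ + R = [317 164; 164 542]
step 0: K = P̄·Hᵀ·S⁻¹ = [20527/72459 -37823/144918; -1229/8051 461/8051; -2140/24153 -4700/24153]
step 0: x' = x̄ + K·y = [48409/144918, -3665/8051, 23464/24153]
step 0: P' = (I − K·H)·P̄ = [129079/144918 -11156/8051 16375/24153; -11156/8051 37864/8051 -18420/8051; 16375/24153 -18420/8051 10730/8051]
step 1: x̄ = F·x = [9789/16102, 54968/72459, 96797/72459]
step 1: P̄ = F·P·Fᵀ + Q = [307139/16102 -76866/8051 51936/8051; -76866/8051 646325/72459 -232555/72459; 51936/8051 -232555/72459 1077059/72459]
step 1: y = z − H·x̄ = [329717/72459, 343510/72459]
step 1: S = H·P̄·Hᵀ + R = [11920952/72459 4748272/72459; 4748272/72459 15381245/72459]
step 1: K = P̄·Hᵀ·S⁻¹ = [618331995/2219365384 -74054133/277420673; -41810083/277420673 27130471/277420673; -97782625/1109682692 -59204291/277420673]
step 1: x' = x̄ + K·y = [1354311313/2219365384, 148820057/277420673, -85230299/1109682692]
step 1: P' = (I − K·H)·P̄ = [2053923263/2219365384 -421579102/277420673 834525227/1109682692; -421579102/277420673 1410554192/277420673 -695490688/277420673; 834525227/1109682692 -695490688/277420673 807023951/554841346]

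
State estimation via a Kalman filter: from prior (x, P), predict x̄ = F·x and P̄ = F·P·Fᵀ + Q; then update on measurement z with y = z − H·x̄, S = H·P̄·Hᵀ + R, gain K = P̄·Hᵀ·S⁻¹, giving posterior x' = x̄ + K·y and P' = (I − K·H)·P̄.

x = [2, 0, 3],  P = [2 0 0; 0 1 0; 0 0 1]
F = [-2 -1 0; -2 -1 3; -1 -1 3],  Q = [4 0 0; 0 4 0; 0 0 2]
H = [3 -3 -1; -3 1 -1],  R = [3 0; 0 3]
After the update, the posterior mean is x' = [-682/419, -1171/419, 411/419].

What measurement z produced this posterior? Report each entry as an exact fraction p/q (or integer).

x̄ = F·x = [-4, 5, 7]
P̄ = F·P·Fᵀ + Q = [13 9 5; 9 22 14; 5 14 14]
S = H·P̄·Hᵀ + R = [224 -33; -33 104]
K = P̄·Hᵀ·S⁻¹ = [-427/22207 -7609/22207; -6139/22207 -6005/22207; -4759/22207 -4713/22207]
x' − x̄ = [994/419, -3266/419, -2522/419] = K·y
y = (KᵀK)⁻¹·Kᵀ·(x' − x̄) = [37, -9]
z = y + H·x̄ = [37, -9] + [-34, 10] = [3, 1]

z = [3, 1]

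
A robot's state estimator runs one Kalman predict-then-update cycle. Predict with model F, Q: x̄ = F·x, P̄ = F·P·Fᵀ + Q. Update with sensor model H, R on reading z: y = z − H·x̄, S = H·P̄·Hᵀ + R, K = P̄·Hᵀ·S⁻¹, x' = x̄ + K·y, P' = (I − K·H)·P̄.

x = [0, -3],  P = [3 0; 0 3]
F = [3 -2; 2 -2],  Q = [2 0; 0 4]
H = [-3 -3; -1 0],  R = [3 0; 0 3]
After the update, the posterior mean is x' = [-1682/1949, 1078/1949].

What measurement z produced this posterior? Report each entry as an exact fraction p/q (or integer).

z = [1, 1]

x̄ = F·x = [6, 6]
P̄ = F·P·Fᵀ + Q = [41 30; 30 28]
S = H·P̄·Hᵀ + R = [1164 213; 213 44]
K = P̄·Hᵀ·S⁻¹ = [-213/1949 -785/1949; -422/1949 714/1949]
x' − x̄ = [-13376/1949, -10616/1949] = K·y
y = (KᵀK)⁻¹·Kᵀ·(x' − x̄) = [37, 7]
z = y + H·x̄ = [37, 7] + [-36, -6] = [1, 1]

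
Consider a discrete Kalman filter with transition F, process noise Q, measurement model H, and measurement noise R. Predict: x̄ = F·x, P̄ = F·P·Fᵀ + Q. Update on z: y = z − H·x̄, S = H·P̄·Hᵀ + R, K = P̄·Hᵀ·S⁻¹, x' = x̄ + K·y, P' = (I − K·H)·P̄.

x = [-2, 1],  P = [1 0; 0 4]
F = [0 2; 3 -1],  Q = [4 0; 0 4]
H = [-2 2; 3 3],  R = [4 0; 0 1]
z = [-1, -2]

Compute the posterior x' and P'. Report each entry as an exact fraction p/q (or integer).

x̄ = F·x = [2, -7]
P̄ = F·P·Fᵀ + Q = [20 -8; -8 17]
y = z − H·x̄ = [17, 13]
S = H·P̄·Hᵀ + R = [216 -18; -18 190]
K = P̄·Hᵀ·S⁻¹ = [-2498/10179 188/1131; 4993/20358 187/1131]
x' = x̄ + K·y = [-112/10179, -13867/20358]
P' = (I − K·H)·P̄ = [2780/10179 -2216/10179; -2216/10179 2777/10179]

x' = [-112/10179, -13867/20358]
P' = [2780/10179 -2216/10179; -2216/10179 2777/10179]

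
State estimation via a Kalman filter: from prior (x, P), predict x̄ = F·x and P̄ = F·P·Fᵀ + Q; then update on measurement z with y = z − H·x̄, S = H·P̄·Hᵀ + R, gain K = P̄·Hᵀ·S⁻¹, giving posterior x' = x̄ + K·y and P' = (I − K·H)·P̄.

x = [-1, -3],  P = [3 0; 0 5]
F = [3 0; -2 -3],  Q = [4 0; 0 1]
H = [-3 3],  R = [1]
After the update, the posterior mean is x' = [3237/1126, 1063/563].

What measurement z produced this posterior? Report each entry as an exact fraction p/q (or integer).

z = [-3]

x̄ = F·x = [-3, 11]
P̄ = F·P·Fᵀ + Q = [31 -18; -18 58]
S = H·P̄·Hᵀ + R = [1126]
K = P̄·Hᵀ·S⁻¹ = [-147/1126; 114/563]
x' − x̄ = [6615/1126, -5130/563] = K·y
y = (KᵀK)⁻¹·Kᵀ·(x' − x̄) = [-45]
z = y + H·x̄ = [-45] + [42] = [-3]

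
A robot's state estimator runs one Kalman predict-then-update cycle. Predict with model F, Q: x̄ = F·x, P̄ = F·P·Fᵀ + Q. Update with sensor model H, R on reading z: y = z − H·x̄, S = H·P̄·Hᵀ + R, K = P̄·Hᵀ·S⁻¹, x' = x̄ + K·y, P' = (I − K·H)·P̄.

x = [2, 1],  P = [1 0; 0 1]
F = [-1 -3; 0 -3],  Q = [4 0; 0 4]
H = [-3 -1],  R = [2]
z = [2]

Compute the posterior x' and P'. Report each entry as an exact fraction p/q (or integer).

x' = [-53/65, 11/39]
P' = [43/65 -19/13; -19/13 187/39]

x̄ = F·x = [-5, -3]
P̄ = F·P·Fᵀ + Q = [14 9; 9 13]
y = z − H·x̄ = [-16]
S = H·P̄·Hᵀ + R = [195]
K = P̄·Hᵀ·S⁻¹ = [-17/65; -8/39]
x' = x̄ + K·y = [-53/65, 11/39]
P' = (I − K·H)·P̄ = [43/65 -19/13; -19/13 187/39]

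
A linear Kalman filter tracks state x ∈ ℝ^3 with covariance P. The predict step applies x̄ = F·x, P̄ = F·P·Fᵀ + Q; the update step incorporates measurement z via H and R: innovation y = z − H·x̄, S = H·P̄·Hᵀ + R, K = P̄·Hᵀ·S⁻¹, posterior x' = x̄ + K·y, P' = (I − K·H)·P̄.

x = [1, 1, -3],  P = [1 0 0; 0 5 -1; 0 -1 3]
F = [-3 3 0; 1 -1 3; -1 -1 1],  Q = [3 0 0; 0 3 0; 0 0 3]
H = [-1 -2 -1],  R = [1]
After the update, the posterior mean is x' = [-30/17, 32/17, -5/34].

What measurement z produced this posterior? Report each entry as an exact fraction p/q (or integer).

x̄ = F·x = [0, -9, -5]
P̄ = F·P·Fᵀ + Q = [57 -27 -15; -27 42 17; -15 17 14]
S = H·P̄·Hᵀ + R = [170]
K = P̄·Hᵀ·S⁻¹ = [6/85; -37/85; -33/170]
x' − x̄ = [-30/17, 185/17, 165/34] = K·y
y = (KᵀK)⁻¹·Kᵀ·(x' − x̄) = [-25]
z = y + H·x̄ = [-25] + [23] = [-2]

z = [-2]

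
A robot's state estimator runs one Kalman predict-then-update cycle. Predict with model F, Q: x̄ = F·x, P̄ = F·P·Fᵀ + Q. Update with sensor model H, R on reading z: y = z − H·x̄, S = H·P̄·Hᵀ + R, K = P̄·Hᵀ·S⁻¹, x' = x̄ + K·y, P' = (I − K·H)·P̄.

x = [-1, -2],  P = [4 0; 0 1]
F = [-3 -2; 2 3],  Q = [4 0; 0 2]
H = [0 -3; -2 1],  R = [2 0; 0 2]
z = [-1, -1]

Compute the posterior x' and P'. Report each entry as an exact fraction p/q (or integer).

x' = [338/719, 259/1438]
P' = [371/719 129/1438; 129/1438 603/2876]

x̄ = F·x = [7, -8]
P̄ = F·P·Fᵀ + Q = [44 -30; -30 27]
y = z − H·x̄ = [-25, 21]
S = H·P̄·Hᵀ + R = [245 -261; -261 325]
K = P̄·Hᵀ·S⁻¹ = [-387/2876 -1355/2876; -1809/5752 87/5752]
x' = x̄ + K·y = [338/719, 259/1438]
P' = (I − K·H)·P̄ = [371/719 129/1438; 129/1438 603/2876]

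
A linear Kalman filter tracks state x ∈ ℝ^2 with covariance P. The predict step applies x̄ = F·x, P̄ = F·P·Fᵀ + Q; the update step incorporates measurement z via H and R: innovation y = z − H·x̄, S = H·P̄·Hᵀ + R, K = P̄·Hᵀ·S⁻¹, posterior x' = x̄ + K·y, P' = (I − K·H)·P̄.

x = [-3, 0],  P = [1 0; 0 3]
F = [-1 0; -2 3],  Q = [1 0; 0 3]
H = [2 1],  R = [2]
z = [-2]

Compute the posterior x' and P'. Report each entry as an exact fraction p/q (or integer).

x̄ = F·x = [3, 6]
P̄ = F·P·Fᵀ + Q = [2 2; 2 34]
y = z − H·x̄ = [-14]
S = H·P̄·Hᵀ + R = [52]
K = P̄·Hᵀ·S⁻¹ = [3/26; 19/26]
x' = x̄ + K·y = [18/13, -55/13]
P' = (I − K·H)·P̄ = [17/13 -31/13; -31/13 81/13]

x' = [18/13, -55/13]
P' = [17/13 -31/13; -31/13 81/13]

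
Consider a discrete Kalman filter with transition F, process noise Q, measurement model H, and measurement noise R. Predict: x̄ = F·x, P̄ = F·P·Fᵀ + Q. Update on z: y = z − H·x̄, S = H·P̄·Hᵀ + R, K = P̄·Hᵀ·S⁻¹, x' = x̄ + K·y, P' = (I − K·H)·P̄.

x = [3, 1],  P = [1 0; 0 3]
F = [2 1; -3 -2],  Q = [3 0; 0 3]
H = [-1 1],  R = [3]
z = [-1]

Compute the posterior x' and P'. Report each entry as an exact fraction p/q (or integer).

x̄ = F·x = [7, -11]
P̄ = F·P·Fᵀ + Q = [10 -12; -12 24]
y = z − H·x̄ = [17]
S = H·P̄·Hᵀ + R = [61]
K = P̄·Hᵀ·S⁻¹ = [-22/61; 36/61]
x' = x̄ + K·y = [53/61, -59/61]
P' = (I − K·H)·P̄ = [126/61 60/61; 60/61 168/61]

x' = [53/61, -59/61]
P' = [126/61 60/61; 60/61 168/61]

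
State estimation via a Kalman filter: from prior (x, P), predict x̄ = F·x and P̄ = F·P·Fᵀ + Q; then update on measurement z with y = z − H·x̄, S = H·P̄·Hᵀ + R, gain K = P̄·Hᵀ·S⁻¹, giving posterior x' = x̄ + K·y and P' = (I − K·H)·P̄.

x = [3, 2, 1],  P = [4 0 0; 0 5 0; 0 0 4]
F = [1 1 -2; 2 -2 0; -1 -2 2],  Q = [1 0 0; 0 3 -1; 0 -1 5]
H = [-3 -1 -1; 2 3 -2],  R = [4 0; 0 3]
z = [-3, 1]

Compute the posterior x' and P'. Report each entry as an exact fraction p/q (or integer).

x' = [173/408, 353/680, 143/255]
P' = [6211/612 -3269/204 -2150/153; -3269/204 8841/340 11689/510; -2150/153 11689/510 31837/1530]

x̄ = F·x = [3, 2, -5]
P̄ = F·P·Fᵀ + Q = [26 -2 -30; -2 39 11; -30 11 45]
y = z − H·x̄ = [3, -21]
S = H·P̄·Hᵀ + R = [152 -292; -292 722]
K = P̄·Hᵀ·S⁻¹ = [-113/1224 67/612; -433/2040 41/1020; -601/1530 -491/1530]
x' = x̄ + K·y = [173/408, 353/680, 143/255]
P' = (I − K·H)·P̄ = [6211/612 -3269/204 -2150/153; -3269/204 8841/340 11689/510; -2150/153 11689/510 31837/1530]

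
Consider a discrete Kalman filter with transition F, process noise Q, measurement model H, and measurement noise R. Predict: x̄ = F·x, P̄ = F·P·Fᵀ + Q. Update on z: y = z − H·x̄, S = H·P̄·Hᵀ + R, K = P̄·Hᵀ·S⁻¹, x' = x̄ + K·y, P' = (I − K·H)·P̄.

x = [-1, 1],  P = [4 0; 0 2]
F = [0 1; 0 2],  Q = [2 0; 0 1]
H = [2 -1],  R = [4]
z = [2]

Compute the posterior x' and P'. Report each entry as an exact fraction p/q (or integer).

x̄ = F·x = [1, 2]
P̄ = F·P·Fᵀ + Q = [4 4; 4 9]
y = z − H·x̄ = [2]
S = H·P̄·Hᵀ + R = [13]
K = P̄·Hᵀ·S⁻¹ = [4/13; -1/13]
x' = x̄ + K·y = [21/13, 24/13]
P' = (I − K·H)·P̄ = [36/13 56/13; 56/13 116/13]

x' = [21/13, 24/13]
P' = [36/13 56/13; 56/13 116/13]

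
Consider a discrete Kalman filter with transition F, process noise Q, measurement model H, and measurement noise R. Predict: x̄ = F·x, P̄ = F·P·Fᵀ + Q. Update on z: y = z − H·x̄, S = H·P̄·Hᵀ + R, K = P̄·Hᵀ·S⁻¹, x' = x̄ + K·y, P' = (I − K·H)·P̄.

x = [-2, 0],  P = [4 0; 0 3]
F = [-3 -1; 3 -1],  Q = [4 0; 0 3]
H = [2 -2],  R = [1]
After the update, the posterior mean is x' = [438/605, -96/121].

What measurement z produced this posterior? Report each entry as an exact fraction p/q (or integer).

x̄ = F·x = [6, -6]
P̄ = F·P·Fᵀ + Q = [43 -33; -33 42]
S = H·P̄·Hᵀ + R = [605]
K = P̄·Hᵀ·S⁻¹ = [152/605; -30/121]
x' − x̄ = [-3192/605, 630/121] = K·y
y = (KᵀK)⁻¹·Kᵀ·(x' − x̄) = [-21]
z = y + H·x̄ = [-21] + [24] = [3]

z = [3]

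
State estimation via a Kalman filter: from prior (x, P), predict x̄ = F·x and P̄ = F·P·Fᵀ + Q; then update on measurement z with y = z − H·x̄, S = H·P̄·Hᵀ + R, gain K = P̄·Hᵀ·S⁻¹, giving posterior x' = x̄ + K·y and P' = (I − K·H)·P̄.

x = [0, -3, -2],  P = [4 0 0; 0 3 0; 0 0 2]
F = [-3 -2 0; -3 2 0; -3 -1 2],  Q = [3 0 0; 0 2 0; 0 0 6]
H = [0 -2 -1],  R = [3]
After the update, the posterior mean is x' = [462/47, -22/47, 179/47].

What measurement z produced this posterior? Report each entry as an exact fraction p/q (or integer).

x̄ = F·x = [6, -6, -1]
P̄ = F·P·Fᵀ + Q = [51 24 42; 24 50 30; 42 30 53]
S = H·P̄·Hᵀ + R = [376]
K = P̄·Hᵀ·S⁻¹ = [-45/188; -65/188; -113/376]
x' − x̄ = [180/47, 260/47, 226/47] = K·y
y = (KᵀK)⁻¹·Kᵀ·(x' − x̄) = [-16]
z = y + H·x̄ = [-16] + [13] = [-3]

z = [-3]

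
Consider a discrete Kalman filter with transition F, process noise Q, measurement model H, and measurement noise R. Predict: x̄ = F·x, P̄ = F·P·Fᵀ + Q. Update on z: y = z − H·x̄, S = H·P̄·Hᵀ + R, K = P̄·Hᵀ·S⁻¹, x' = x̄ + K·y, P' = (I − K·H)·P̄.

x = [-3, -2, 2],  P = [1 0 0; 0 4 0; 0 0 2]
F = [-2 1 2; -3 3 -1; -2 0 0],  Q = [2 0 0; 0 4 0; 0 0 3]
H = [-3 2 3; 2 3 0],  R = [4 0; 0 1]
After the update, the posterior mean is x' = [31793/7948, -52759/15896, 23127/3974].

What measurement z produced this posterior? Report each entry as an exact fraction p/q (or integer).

x̄ = F·x = [8, 1, 6]
P̄ = F·P·Fᵀ + Q = [18 14 4; 14 51 6; 4 6 7]
S = H·P̄·Hᵀ + R = [265 206; 206 700]
K = P̄·Hᵀ·S⁻¹ = [-6467/35766 11777/71532; 8657/71532 31897/143064; 1168/17883 641/35766]
x' − x̄ = [-31791/7948, -68655/15896, -717/3974] = K·y
y = (KᵀK)⁻¹·Kᵀ·(x' − x̄) = [3, -21]
z = y + H·x̄ = [3, -21] + [-4, 19] = [-1, -2]

z = [-1, -2]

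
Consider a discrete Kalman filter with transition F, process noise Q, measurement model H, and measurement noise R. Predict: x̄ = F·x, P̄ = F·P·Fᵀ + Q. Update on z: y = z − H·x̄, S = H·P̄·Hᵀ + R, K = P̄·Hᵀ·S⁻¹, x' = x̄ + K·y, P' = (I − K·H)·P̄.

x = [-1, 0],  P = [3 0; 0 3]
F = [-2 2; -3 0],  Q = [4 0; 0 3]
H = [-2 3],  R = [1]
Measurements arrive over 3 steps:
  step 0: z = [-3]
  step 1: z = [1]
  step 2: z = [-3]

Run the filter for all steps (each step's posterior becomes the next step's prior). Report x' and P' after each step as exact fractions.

step 0: x̄ = F·x = [2, 3]
step 0: P̄ = F·P·Fᵀ + Q = [28 18; 18 30]
step 0: y = z − H·x̄ = [-8]
step 0: S = H·P̄·Hᵀ + R = [167]
step 0: K = P̄·Hᵀ·S⁻¹ = [-2/167; 54/167]
step 0: x' = x̄ + K·y = [350/167, 69/167]
step 0: P' = (I − K·H)·P̄ = [4672/167 3114/167; 3114/167 2094/167]
step 1: x̄ = F·x = [-562/167, -1050/167]
step 1: P̄ = F·P·Fᵀ + Q = [2820/167 9348/167; 9348/167 42549/167]
step 1: y = z − H·x̄ = [2193/167]
step 1: S = H·P̄·Hᵀ + R = [282212/167]
step 1: K = P̄·Hᵀ·S⁻¹ = [5601/70553; 108951/282212]
step 1: x' = x̄ + K·y = [-163879/70553, -343671/282212]
step 1: P' = (I − K·H)·P̄ = [439968/70553 295179/70553; 295179/70553 823461/282212]
step 2: x̄ = F·x = [311845/141106, 491637/70553]
step 2: P̄ = F·P·Fᵀ + Q = [504113/70553 868734/70553; 868734/70553 4171371/70553]
step 2: y = z − H·x̄ = [-1374725/70553]
step 2: S = H·P̄·Hᵀ + R = [29204536/70553]
step 2: K = P̄·Hᵀ·S⁻¹ = [199747/3650567; 10776645/29204536]
step 2: x' = x̄ + K·y = [8351405/7301134, -6475881/29204536]
step 2: P' = (I − K·H)·P̄ = [21559783/3650567 14439771/3650567; 14439771/3650567 80604327/29204536]

step 0: x' = [350/167, 69/167], P' = [4672/167 3114/167; 3114/167 2094/167]
step 1: x' = [-163879/70553, -343671/282212], P' = [439968/70553 295179/70553; 295179/70553 823461/282212]
step 2: x' = [8351405/7301134, -6475881/29204536], P' = [21559783/3650567 14439771/3650567; 14439771/3650567 80604327/29204536]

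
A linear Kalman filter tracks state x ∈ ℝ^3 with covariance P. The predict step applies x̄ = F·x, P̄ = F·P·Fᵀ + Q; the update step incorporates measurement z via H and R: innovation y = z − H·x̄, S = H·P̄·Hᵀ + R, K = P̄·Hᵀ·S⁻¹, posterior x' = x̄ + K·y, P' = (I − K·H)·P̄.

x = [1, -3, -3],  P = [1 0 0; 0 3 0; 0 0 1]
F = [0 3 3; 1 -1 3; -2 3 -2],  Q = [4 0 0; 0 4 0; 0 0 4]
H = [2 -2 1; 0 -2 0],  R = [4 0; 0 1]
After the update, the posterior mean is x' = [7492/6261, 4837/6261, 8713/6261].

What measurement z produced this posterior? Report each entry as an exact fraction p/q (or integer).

z = [3, -2]

x̄ = F·x = [-18, -5, -5]
P̄ = F·P·Fᵀ + Q = [40 0 21; 0 17 -17; 21 -17 39]
S = H·P̄·Hᵀ + R = [423 102; 102 69]
K = P̄·Hᵀ·S⁻¹ = [2323/6261 -3434/6261; -17/6261 -1020/2087; 1489/6261 884/6261]
x' − x̄ = [120190/6261, 36142/6261, 40018/6261] = K·y
y = (KᵀK)⁻¹·Kᵀ·(x' − x̄) = [34, -12]
z = y + H·x̄ = [34, -12] + [-31, 10] = [3, -2]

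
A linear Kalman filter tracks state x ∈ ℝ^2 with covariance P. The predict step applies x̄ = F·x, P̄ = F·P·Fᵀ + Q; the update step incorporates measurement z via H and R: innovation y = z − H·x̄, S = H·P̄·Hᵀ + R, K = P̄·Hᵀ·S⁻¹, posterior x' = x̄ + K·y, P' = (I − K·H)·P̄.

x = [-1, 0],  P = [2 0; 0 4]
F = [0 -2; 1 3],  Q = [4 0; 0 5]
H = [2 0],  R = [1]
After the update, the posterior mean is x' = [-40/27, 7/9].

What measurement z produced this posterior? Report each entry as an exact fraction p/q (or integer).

x̄ = F·x = [0, -1]
P̄ = F·P·Fᵀ + Q = [20 -24; -24 43]
S = H·P̄·Hᵀ + R = [81]
K = P̄·Hᵀ·S⁻¹ = [40/81; -16/27]
x' − x̄ = [-40/27, 16/9] = K·y
y = (KᵀK)⁻¹·Kᵀ·(x' − x̄) = [-3]
z = y + H·x̄ = [-3] + [0] = [-3]

z = [-3]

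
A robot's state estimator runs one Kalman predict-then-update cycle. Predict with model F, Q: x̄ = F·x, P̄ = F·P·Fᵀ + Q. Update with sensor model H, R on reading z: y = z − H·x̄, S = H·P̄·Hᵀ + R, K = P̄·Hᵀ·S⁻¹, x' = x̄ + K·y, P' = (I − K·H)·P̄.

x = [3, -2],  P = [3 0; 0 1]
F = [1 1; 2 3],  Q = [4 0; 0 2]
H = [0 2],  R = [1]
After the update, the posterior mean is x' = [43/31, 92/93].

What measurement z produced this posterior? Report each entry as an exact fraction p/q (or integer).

x̄ = F·x = [1, 0]
P̄ = F·P·Fᵀ + Q = [8 9; 9 23]
S = H·P̄·Hᵀ + R = [93]
K = P̄·Hᵀ·S⁻¹ = [6/31; 46/93]
x' − x̄ = [12/31, 92/93] = K·y
y = (KᵀK)⁻¹·Kᵀ·(x' − x̄) = [2]
z = y + H·x̄ = [2] + [0] = [2]

z = [2]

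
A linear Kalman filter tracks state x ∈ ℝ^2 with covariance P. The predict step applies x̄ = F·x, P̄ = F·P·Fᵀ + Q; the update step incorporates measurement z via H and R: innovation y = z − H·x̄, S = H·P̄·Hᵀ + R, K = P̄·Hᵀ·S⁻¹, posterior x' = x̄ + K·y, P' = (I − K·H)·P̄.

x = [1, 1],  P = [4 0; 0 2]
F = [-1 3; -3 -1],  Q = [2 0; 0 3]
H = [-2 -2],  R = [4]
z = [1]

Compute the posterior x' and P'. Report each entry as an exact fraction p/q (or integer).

x̄ = F·x = [2, -4]
P̄ = F·P·Fᵀ + Q = [24 6; 6 41]
y = z − H·x̄ = [-3]
S = H·P̄·Hᵀ + R = [312]
K = P̄·Hᵀ·S⁻¹ = [-5/26; -47/156]
x' = x̄ + K·y = [67/26, -161/52]
P' = (I − K·H)·P̄ = [162/13 -157/13; -157/13 989/78]

x' = [67/26, -161/52]
P' = [162/13 -157/13; -157/13 989/78]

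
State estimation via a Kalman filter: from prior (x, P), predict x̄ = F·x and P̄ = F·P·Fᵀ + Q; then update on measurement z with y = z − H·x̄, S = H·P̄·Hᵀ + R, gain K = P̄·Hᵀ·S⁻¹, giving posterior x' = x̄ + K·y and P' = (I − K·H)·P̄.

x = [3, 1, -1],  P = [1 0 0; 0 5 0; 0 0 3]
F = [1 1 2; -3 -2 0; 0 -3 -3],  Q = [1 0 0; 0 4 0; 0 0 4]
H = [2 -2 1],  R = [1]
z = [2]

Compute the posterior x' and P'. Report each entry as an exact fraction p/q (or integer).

x̄ = F·x = [2, -11, 0]
P̄ = F·P·Fᵀ + Q = [19 -13 -33; -13 33 30; -33 30 76]
y = z − H·x̄ = [-24]
S = H·P̄·Hᵀ + R = [137]
K = P̄·Hᵀ·S⁻¹ = [31/137; -62/137; -50/137]
x' = x̄ + K·y = [-470/137, -19/137, 1200/137]
P' = (I − K·H)·P̄ = [1642/137 141/137 -2971/137; 141/137 677/137 1010/137; -2971/137 1010/137 7912/137]

x' = [-470/137, -19/137, 1200/137]
P' = [1642/137 141/137 -2971/137; 141/137 677/137 1010/137; -2971/137 1010/137 7912/137]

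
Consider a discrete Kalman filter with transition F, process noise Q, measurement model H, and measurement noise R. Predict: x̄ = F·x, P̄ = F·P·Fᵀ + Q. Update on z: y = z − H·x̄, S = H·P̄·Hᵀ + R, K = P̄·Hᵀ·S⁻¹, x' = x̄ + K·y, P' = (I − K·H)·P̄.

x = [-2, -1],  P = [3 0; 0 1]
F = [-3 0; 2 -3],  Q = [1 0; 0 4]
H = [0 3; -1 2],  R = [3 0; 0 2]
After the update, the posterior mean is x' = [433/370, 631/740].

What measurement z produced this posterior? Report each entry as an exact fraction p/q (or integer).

z = [2, 1]

x̄ = F·x = [6, -1]
P̄ = F·P·Fᵀ + Q = [28 -18; -18 25]
S = H·P̄·Hᵀ + R = [228 204; 204 202]
K = P̄·Hᵀ·S⁻¹ = [179/370 -149/185; 213/740 17/370]
x' − x̄ = [-1787/370, 1371/740] = K·y
y = (KᵀK)⁻¹·Kᵀ·(x' − x̄) = [5, 9]
z = y + H·x̄ = [5, 9] + [-3, -8] = [2, 1]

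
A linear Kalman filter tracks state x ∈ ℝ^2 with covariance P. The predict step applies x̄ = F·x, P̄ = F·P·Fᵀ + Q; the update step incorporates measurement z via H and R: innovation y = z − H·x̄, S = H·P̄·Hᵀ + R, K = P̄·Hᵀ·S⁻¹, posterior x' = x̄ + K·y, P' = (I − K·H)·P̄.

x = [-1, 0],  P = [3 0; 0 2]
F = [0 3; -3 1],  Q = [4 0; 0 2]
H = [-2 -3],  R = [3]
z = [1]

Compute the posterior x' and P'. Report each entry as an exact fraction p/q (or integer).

x̄ = F·x = [0, 3]
P̄ = F·P·Fᵀ + Q = [22 6; 6 31]
y = z − H·x̄ = [10]
S = H·P̄·Hᵀ + R = [442]
K = P̄·Hᵀ·S⁻¹ = [-31/221; -105/442]
x' = x̄ + K·y = [-310/221, 138/221]
P' = (I − K·H)·P̄ = [2940/221 -1929/221; -1929/221 2677/442]

x' = [-310/221, 138/221]
P' = [2940/221 -1929/221; -1929/221 2677/442]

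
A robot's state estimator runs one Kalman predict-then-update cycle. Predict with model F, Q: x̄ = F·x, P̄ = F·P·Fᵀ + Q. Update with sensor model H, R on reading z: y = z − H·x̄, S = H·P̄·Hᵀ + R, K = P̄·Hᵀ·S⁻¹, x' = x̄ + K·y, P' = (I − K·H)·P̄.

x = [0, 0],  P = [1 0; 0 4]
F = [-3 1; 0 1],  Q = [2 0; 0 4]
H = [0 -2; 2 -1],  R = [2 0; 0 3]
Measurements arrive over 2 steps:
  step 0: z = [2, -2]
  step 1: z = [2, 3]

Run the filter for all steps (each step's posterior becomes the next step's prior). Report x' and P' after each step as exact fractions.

step 0: x̄ = F·x = [0, 0]
step 0: P̄ = F·P·Fᵀ + Q = [15 4; 4 8]
step 0: y = z − H·x̄ = [2, -2]
step 0: S = H·P̄·Hᵀ + R = [34 0; 0 55]
step 0: K = P̄·Hᵀ·S⁻¹ = [-4/17 26/55; -8/17 0]
step 0: x' = x̄ + K·y = [-1324/935, -16/17]
step 0: P' = (I − K·H)·P̄ = [773/935 4/17; 4/17 8/17]
step 1: x̄ = F·x = [3092/935, -16/17]
step 1: P̄ = F·P·Fᵀ + Q = [7947/935 -4/17; -4/17 76/17]
step 1: y = z − H·x̄ = [2/17, -4259/935]
step 1: S = H·P̄·Hᵀ + R = [338/17 168/17; 168/17 39653/935]
step 1: K = P̄·Hᵀ·S⁻¹ = [-70292/348541 158018/348541; -154444/348541 -4620/348541]
step 1: x' = x̄ + K·y = [424554/348541, -325164/348541]
step 1: P' = (I − K·H)·P̄ = [272173/348541 70292/348541; 70292/348541 154444/348541]

step 0: x' = [-1324/935, -16/17], P' = [773/935 4/17; 4/17 8/17]
step 1: x' = [424554/348541, -325164/348541], P' = [272173/348541 70292/348541; 70292/348541 154444/348541]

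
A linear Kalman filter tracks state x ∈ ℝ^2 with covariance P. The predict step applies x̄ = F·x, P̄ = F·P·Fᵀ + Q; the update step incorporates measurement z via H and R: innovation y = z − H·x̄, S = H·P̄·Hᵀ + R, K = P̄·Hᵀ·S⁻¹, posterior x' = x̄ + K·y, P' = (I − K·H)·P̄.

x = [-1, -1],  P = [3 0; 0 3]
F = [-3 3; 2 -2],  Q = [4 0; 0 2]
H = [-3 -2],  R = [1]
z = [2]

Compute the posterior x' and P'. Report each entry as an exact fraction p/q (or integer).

x' = [-68/65, 112/195]
P' = [302/65 -436/65; -436/65 1934/195]

x̄ = F·x = [0, 0]
P̄ = F·P·Fᵀ + Q = [58 -36; -36 26]
y = z − H·x̄ = [2]
S = H·P̄·Hᵀ + R = [195]
K = P̄·Hᵀ·S⁻¹ = [-34/65; 56/195]
x' = x̄ + K·y = [-68/65, 112/195]
P' = (I − K·H)·P̄ = [302/65 -436/65; -436/65 1934/195]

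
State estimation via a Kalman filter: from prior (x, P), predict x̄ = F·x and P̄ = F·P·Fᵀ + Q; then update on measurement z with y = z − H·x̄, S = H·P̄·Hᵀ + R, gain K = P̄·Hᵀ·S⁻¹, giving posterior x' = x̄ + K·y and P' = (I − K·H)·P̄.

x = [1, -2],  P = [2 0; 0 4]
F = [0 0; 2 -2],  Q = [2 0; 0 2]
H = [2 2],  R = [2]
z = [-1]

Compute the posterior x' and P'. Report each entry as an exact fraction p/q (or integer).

x̄ = F·x = [0, 6]
P̄ = F·P·Fᵀ + Q = [2 0; 0 26]
y = z − H·x̄ = [-13]
S = H·P̄·Hᵀ + R = [114]
K = P̄·Hᵀ·S⁻¹ = [2/57; 26/57]
x' = x̄ + K·y = [-26/57, 4/57]
P' = (I − K·H)·P̄ = [106/57 -104/57; -104/57 130/57]

x' = [-26/57, 4/57]
P' = [106/57 -104/57; -104/57 130/57]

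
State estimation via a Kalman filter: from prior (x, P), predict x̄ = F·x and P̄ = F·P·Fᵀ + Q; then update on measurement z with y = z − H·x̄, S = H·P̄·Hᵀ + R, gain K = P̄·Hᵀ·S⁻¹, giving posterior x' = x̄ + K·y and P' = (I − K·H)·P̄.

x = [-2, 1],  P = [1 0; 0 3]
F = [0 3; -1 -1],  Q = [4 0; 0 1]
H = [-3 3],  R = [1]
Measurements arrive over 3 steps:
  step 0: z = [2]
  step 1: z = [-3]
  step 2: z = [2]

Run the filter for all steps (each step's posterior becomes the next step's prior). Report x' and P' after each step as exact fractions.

step 0: x̄ = F·x = [3, 1]
step 0: P̄ = F·P·Fᵀ + Q = [31 -9; -9 5]
step 0: y = z − H·x̄ = [8]
step 0: S = H·P̄·Hᵀ + R = [487]
step 0: K = P̄·Hᵀ·S⁻¹ = [-120/487; 42/487]
step 0: x' = x̄ + K·y = [501/487, 823/487]
step 0: P' = (I − K·H)·P̄ = [697/487 657/487; 657/487 671/487]
step 1: x̄ = F·x = [2469/487, -1324/487]
step 1: P̄ = F·P·Fᵀ + Q = [7987/487 -3984/487; -3984/487 3169/487]
step 1: y = z − H·x̄ = [9918/487]
step 1: S = H·P̄·Hᵀ + R = [172603/487]
step 1: K = P̄·Hᵀ·S⁻¹ = [-35913/172603; 21459/172603]
step 1: x' = x̄ + K·y = [143679/172603, -32230/172603]
step 1: P' = (I − K·H)·P̄ = [182416/172603 170445/172603; 170445/172603 177598/172603]
step 2: x̄ = F·x = [-96690/172603, -111449/172603]
step 2: P̄ = F·P·Fᵀ + Q = [2288794/172603 -1044129/172603; -1044129/172603 873507/172603]
step 2: y = z − H·x̄ = [389483/172603]
step 2: S = H·P̄·Hᵀ + R = [47427634/172603]
step 2: K = P̄·Hᵀ·S⁻¹ = [-9998769/47427634; 2876454/23713817]
step 2: x' = x̄ + K·y = [-49130829/47427634, -8821117/23713817]
step 2: P' = (I − K·H)·P̄ = [49690345/47427634 23178711/23713817; 23178711/23713817 24137529/23713817]

step 0: x' = [501/487, 823/487], P' = [697/487 657/487; 657/487 671/487]
step 1: x' = [143679/172603, -32230/172603], P' = [182416/172603 170445/172603; 170445/172603 177598/172603]
step 2: x' = [-49130829/47427634, -8821117/23713817], P' = [49690345/47427634 23178711/23713817; 23178711/23713817 24137529/23713817]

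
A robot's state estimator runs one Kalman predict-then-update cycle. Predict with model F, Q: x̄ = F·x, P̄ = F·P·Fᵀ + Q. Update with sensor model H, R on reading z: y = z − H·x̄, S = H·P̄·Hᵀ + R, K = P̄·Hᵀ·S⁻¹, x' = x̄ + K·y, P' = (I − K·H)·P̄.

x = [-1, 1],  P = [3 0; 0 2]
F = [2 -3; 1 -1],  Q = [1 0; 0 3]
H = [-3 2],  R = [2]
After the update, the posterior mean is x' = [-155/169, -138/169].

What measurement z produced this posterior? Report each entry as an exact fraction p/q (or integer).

x̄ = F·x = [-5, -2]
P̄ = F·P·Fᵀ + Q = [31 12; 12 8]
S = H·P̄·Hᵀ + R = [169]
K = P̄·Hᵀ·S⁻¹ = [-69/169; -20/169]
x' − x̄ = [690/169, 200/169] = K·y
y = (KᵀK)⁻¹·Kᵀ·(x' − x̄) = [-10]
z = y + H·x̄ = [-10] + [11] = [1]

z = [1]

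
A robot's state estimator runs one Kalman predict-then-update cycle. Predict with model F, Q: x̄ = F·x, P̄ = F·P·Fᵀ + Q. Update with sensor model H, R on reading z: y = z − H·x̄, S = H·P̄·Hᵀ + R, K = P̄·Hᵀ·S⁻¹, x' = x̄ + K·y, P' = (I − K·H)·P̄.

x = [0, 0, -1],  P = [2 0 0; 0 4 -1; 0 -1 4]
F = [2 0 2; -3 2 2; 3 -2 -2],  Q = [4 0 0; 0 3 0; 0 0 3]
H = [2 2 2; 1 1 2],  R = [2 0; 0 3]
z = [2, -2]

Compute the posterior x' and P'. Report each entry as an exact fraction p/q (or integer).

x' = [1090/1667, 4700/1667, -4292/1667]
P' = [8652/1667 -7014/1667 -924/1667; -7014/1667 26181/3334 -5223/1667; -924/1667 -5223/1667 5391/1667]

x̄ = F·x = [-2, -2, 2]
P̄ = F·P·Fᵀ + Q = [28 0 0; 0 45 -42; 0 -42 45]
y = z − H·x̄ = [6, -2]
S = H·P̄·Hᵀ + R = [138 74; 74 88]
K = P̄·Hᵀ·S⁻¹ = [714/1667 -70/1667; 1707/3334 -2913/3334; -756/1667 1545/1667]
x' = x̄ + K·y = [1090/1667, 4700/1667, -4292/1667]
P' = (I − K·H)·P̄ = [8652/1667 -7014/1667 -924/1667; -7014/1667 26181/3334 -5223/1667; -924/1667 -5223/1667 5391/1667]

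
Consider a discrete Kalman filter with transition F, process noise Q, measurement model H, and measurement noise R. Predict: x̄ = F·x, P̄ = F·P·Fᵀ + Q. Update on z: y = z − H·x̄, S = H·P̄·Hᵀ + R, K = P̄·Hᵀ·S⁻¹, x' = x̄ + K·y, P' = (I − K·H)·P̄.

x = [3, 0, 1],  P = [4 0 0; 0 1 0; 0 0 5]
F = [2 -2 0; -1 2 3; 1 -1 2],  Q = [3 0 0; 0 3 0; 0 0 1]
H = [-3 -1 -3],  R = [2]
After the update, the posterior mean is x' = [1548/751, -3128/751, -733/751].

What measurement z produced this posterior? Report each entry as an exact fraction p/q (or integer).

z = [1]

x̄ = F·x = [6, 0, 5]
P̄ = F·P·Fᵀ + Q = [23 -12 10; -12 56 24; 10 24 26]
S = H·P̄·Hᵀ + R = [751]
K = P̄·Hᵀ·S⁻¹ = [-87/751; -92/751; -132/751]
x' − x̄ = [-2958/751, -3128/751, -4488/751] = K·y
y = (KᵀK)⁻¹·Kᵀ·(x' − x̄) = [34]
z = y + H·x̄ = [34] + [-33] = [1]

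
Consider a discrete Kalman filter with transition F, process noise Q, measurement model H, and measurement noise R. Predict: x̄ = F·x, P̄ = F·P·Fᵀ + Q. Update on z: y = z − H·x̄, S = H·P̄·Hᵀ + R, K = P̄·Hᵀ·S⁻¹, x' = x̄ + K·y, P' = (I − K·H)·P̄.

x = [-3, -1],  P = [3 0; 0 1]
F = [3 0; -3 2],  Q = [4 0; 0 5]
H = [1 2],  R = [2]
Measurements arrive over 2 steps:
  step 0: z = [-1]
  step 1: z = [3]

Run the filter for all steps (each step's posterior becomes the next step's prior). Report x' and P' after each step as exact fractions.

step 0: x̄ = F·x = [-9, 7]
step 0: P̄ = F·P·Fᵀ + Q = [31 -27; -27 36]
step 0: y = z − H·x̄ = [-6]
step 0: S = H·P̄·Hᵀ + R = [69]
step 0: K = P̄·Hᵀ·S⁻¹ = [-1/3; 15/23]
step 0: x' = x̄ + K·y = [-7, 71/23]
step 0: P' = (I − K·H)·P̄ = [70/3 -12; -12 153/23]
step 1: x̄ = F·x = [-21, 625/23]
step 1: P̄ = F·P·Fᵀ + Q = [214 -282; -282 8869/23]
step 1: y = z − H·x̄ = [-698/23]
step 1: S = H·P̄·Hᵀ + R = [14500/23]
step 1: K = P̄·Hᵀ·S⁻¹ = [-161/290; 97/125]
step 1: x' = x̄ + K·y = [-602/145, 453/125]
step 1: P' = (I − K·H)·P̄ = [571/29 -52/5; -52/5 747/125]

step 0: x' = [-7, 71/23], P' = [70/3 -12; -12 153/23]
step 1: x' = [-602/145, 453/125], P' = [571/29 -52/5; -52/5 747/125]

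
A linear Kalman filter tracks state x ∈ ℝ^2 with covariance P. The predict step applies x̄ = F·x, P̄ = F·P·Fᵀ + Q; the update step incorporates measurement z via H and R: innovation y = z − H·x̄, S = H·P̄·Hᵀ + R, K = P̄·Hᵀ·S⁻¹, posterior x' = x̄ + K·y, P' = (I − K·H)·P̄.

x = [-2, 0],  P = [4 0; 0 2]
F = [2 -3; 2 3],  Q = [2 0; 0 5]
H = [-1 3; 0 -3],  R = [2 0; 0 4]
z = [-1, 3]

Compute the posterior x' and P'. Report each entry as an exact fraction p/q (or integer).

x̄ = F·x = [-4, -4]
P̄ = F·P·Fᵀ + Q = [36 -2; -2 39]
y = z − H·x̄ = [7, -9]
S = H·P̄·Hᵀ + R = [401 -357; -357 355]
K = P̄·Hᵀ·S⁻¹ = [-6384/7453 -6294/7453; 238/7453 -2217/7453]
x' = x̄ + K·y = [-17854/7453, -8193/7453]
P' = (I − K·H)·P̄ = [37944/7453 8392/7453; 8392/7453 2956/7453]

x' = [-17854/7453, -8193/7453]
P' = [37944/7453 8392/7453; 8392/7453 2956/7453]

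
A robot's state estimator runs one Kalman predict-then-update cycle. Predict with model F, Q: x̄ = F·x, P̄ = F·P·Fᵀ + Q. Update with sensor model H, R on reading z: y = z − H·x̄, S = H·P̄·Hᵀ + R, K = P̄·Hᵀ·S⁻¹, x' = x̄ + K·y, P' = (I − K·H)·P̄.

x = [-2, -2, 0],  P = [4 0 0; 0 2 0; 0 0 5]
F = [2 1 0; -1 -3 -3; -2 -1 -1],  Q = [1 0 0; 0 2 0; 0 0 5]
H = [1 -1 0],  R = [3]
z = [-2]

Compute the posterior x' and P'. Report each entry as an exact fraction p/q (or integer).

x̄ = F·x = [-6, 8, 6]
P̄ = F·P·Fᵀ + Q = [19 -14 -18; -14 69 29; -18 29 28]
y = z − H·x̄ = [12]
S = H·P̄·Hᵀ + R = [119]
K = P̄·Hᵀ·S⁻¹ = [33/119; -83/119; -47/119]
x' = x̄ + K·y = [-318/119, -44/119, 150/119]
P' = (I − K·H)·P̄ = [1172/119 1073/119 -591/119; 1073/119 1322/119 -450/119; -591/119 -450/119 1123/119]

x' = [-318/119, -44/119, 150/119]
P' = [1172/119 1073/119 -591/119; 1073/119 1322/119 -450/119; -591/119 -450/119 1123/119]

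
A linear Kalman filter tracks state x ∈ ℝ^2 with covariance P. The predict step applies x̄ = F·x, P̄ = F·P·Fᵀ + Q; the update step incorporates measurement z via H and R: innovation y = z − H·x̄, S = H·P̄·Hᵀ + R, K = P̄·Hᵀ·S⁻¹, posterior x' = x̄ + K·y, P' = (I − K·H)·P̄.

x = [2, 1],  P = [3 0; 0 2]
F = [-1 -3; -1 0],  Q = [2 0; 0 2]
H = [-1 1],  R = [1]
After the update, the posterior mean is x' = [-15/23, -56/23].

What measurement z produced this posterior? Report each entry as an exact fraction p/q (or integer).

z = [-2]

x̄ = F·x = [-5, -2]
P̄ = F·P·Fᵀ + Q = [23 3; 3 5]
S = H·P̄·Hᵀ + R = [23]
K = P̄·Hᵀ·S⁻¹ = [-20/23; 2/23]
x' − x̄ = [100/23, -10/23] = K·y
y = (KᵀK)⁻¹·Kᵀ·(x' − x̄) = [-5]
z = y + H·x̄ = [-5] + [3] = [-2]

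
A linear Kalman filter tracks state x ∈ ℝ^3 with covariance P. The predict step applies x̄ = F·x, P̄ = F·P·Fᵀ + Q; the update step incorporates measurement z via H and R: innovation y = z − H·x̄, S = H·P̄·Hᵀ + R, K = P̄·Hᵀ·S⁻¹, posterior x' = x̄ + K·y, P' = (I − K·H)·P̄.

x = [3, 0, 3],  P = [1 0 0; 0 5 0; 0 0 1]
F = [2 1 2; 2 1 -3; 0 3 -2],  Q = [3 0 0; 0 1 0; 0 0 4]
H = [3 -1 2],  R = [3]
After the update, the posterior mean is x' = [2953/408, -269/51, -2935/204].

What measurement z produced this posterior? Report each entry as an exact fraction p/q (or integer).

z = [-2]

x̄ = F·x = [12, -3, -6]
P̄ = F·P·Fᵀ + Q = [16 3 11; 3 19 21; 11 21 53]
S = H·P̄·Hᵀ + R = [408]
K = P̄·Hᵀ·S⁻¹ = [67/408; 4/51; 59/204]
x' − x̄ = [-1943/408, -116/51, -1711/204] = K·y
y = (KᵀK)⁻¹·Kᵀ·(x' − x̄) = [-29]
z = y + H·x̄ = [-29] + [27] = [-2]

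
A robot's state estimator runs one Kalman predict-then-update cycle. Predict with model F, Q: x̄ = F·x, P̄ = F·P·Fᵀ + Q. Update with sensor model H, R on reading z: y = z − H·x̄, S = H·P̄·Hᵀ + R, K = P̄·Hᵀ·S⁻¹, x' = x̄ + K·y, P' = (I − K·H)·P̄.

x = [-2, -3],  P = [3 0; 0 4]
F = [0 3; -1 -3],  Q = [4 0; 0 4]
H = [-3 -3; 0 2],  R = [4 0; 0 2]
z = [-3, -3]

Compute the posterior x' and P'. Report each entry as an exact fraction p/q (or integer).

x' = [6207/2693, -10894/8079]
P' = [2456/2693 -1320/2693; -1320/2693 3988/8079]

x̄ = F·x = [-9, 11]
P̄ = F·P·Fᵀ + Q = [40 -36; -36 43]
y = z − H·x̄ = [3, -25]
S = H·P̄·Hᵀ + R = [103 -42; -42 174]
K = P̄·Hᵀ·S⁻¹ = [-852/2693 -1320/2693; -7/2693 3988/8079]
x' = x̄ + K·y = [6207/2693, -10894/8079]
P' = (I − K·H)·P̄ = [2456/2693 -1320/2693; -1320/2693 3988/8079]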